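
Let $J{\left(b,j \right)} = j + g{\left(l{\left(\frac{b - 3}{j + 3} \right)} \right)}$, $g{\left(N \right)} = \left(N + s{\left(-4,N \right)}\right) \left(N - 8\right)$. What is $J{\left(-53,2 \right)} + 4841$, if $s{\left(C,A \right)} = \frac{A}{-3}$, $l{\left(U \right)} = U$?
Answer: $\frac{124659}{25} \approx 4986.4$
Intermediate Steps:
$s{\left(C,A \right)} = - \frac{A}{3}$ ($s{\left(C,A \right)} = A \left(- \frac{1}{3}\right) = - \frac{A}{3}$)
$g{\left(N \right)} = \frac{2 N \left(-8 + N\right)}{3}$ ($g{\left(N \right)} = \left(N - \frac{N}{3}\right) \left(N - 8\right) = \frac{2 N}{3} \left(-8 + N\right) = \frac{2 N \left(-8 + N\right)}{3}$)
$J{\left(b,j \right)} = j + \frac{2 \left(-8 + \frac{-3 + b}{3 + j}\right) \left(-3 + b\right)}{3 \left(3 + j\right)}$ ($J{\left(b,j \right)} = j + \frac{2 \frac{b - 3}{j + 3} \left(-8 + \frac{b - 3}{j + 3}\right)}{3} = j + \frac{2 \frac{-3 + b}{3 + j} \left(-8 + \frac{-3 + b}{3 + j}\right)}{3} = j + \frac{2 \left(-8 + \frac{-3 + b}{3 + j}\right) \left(-3 + b\right)}{3 \left(3 + j\right)}$)
$J{\left(-53,2 \right)} + 4841 = \frac{162 - -3180 + 2 \left(-53\right)^{2} + 3 \cdot 2^{3} + 18 \cdot 2^{2} + 75 \cdot 2 - \left(-848\right) 2}{3 \left(9 + 2^{2} + 6 \cdot 2\right)} + 4841 = \frac{162 + 3180 + 2 \cdot 2809 + 3 \cdot 8 + 18 \cdot 4 + 150 + 1696}{3 \left(9 + 4 + 12\right)} + 4841 = \frac{162 + 3180 + 5618 + 24 + 72 + 150 + 1696}{3 \cdot 25} + 4841 = \frac{1}{3} \cdot \frac{1}{25} \cdot 10902 + 4841 = \frac{3634}{25} + 4841 = \frac{124659}{25}$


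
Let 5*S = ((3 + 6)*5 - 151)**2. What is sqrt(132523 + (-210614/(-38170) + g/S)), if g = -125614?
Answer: sqrt(542153398021017970)/2023010 ≈ 363.97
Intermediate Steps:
S = 11236/5 (S = ((3 + 6)*5 - 151)**2/5 = (9*5 - 151)**2/5 = (45 - 151)**2/5 = (1/5)*(-106)**2 = (1/5)*11236 = 11236/5 ≈ 2247.2)
sqrt(132523 + (-210614/(-38170) + g/S)) = sqrt(132523 + (-210614/(-38170) - 125614/11236/5)) = sqrt(132523 + (-210614*(-1/38170) - 125614*5/11236)) = sqrt(132523 + (105307/19085 - 314035/5618)) = sqrt(132523 - 5401743249/107219530) = sqrt(14203652030941/107219530) = sqrt(542153398021017970)/2023010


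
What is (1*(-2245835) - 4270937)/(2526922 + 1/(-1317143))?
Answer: -8583520622396/3328317623845 ≈ -2.5789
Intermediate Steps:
(1*(-2245835) - 4270937)/(2526922 + 1/(-1317143)) = (-2245835 - 4270937)/(2526922 - 1/1317143) = -6516772/3328317623845/1317143 = -6516772*1317143/3328317623845 = -8583520622396/3328317623845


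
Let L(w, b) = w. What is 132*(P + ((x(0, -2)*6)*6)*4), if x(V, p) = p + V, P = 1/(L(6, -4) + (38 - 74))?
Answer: -190102/5 ≈ -38020.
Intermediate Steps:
P = -1/30 (P = 1/(6 + (38 - 74)) = 1/(6 - 36) = 1/(-30) = -1/30 ≈ -0.033333)
x(V, p) = V + p
132*(P + ((x(0, -2)*6)*6)*4) = 132*(-1/30 + (((0 - 2)*6)*6)*4) = 132*(-1/30 + (-2*6*6)*4) = 132*(-1/30 - 12*6*4) = 132*(-1/30 - 72*4) = 132*(-1/30 - 288) = 132*(-8641/30) = -190102/5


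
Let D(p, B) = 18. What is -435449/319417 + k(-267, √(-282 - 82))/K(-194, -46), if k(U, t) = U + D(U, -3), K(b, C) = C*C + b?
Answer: -130923973/87702782 ≈ -1.4928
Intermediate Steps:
K(b, C) = b + C² (K(b, C) = C² + b = b + C²)
k(U, t) = 18 + U (k(U, t) = U + 18 = 18 + U)
-435449/319417 + k(-267, √(-282 - 82))/K(-194, -46) = -435449/319417 + (18 - 267)/(-194 + (-46)²) = -435449*1/319417 - 249/(-194 + 2116) = -62207/45631 - 249/1922 = -130923973/87702782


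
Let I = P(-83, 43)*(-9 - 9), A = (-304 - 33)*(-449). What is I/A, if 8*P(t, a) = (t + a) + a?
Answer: -27/605252 ≈ -4.4610e-5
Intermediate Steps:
P(t, a) = a/4 + t/8 (P(t, a) = ((t + a) + a)/8 = ((a + t) + a)/8 = (t + 2*a)/8 = a/4 + t/8)
A = 151313 (A = -337*(-449) = 151313)
I = -27/4 (I = ((¼)*43 + (⅛)*(-83))*(-9 - 9) = (43/4 - 83/8)*(-18) = (3/8)*(-18) = -27/4 ≈ -6.7500)
I/A = -27/4/151313 = -27/4*1/151313 = -27/605252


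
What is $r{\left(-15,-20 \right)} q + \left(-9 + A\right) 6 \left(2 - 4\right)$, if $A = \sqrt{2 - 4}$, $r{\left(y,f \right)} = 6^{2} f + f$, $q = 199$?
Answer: $-147152 - 12 i \sqrt{2} \approx -1.4715 \cdot 10^{5} - 16.971 i$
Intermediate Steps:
$r{\left(y,f \right)} = 37 f$ ($r{\left(y,f \right)} = 36 f + f = 37 f$)
$A = i \sqrt{2}$ ($A = \sqrt{-2} = i \sqrt{2} \approx 1.4142 i$)
$r{\left(-15,-20 \right)} q + \left(-9 + A\right) 6 \left(2 - 4\right) = 37 \left(-20\right) 199 + \left(-9 + i \sqrt{2}\right) 6 \left(2 - 4\right) = \left(-740\right) 199 + \left(-9 + i \sqrt{2}\right) 6 \left(-2\right) = -147260 + \left(-9 + i \sqrt{2}\right) \left(-12\right) = -147260 + \left(108 - 12 i \sqrt{2}\right) = -147152 - 12 i \sqrt{2}$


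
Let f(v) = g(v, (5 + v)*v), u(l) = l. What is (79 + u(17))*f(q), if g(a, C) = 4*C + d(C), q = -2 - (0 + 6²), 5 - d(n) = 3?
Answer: 481728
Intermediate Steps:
d(n) = 2 (d(n) = 5 - 1*3 = 5 - 3 = 2)
q = -38 (q = -2 - (0 + 36) = -2 - 1*36 = -2 - 36 = -38)
g(a, C) = 2 + 4*C (g(a, C) = 4*C + 2 = 2 + 4*C)
f(v) = 2 + 4*v*(5 + v) (f(v) = 2 + 4*((5 + v)*v) = 2 + 4*(v*(5 + v)) = 2 + 4*v*(5 + v))
(79 + u(17))*f(q) = (79 + 17)*(2 + 4*(-38)*(5 - 38)) = 96*(2 + 4*(-38)*(-33)) = 96*(2 + 5016) = 96*5018 = 481728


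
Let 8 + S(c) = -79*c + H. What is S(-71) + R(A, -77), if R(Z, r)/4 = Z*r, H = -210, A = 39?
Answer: -6621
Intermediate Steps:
R(Z, r) = 4*Z*r (R(Z, r) = 4*(Z*r) = 4*Z*r)
S(c) = -218 - 79*c (S(c) = -8 + (-79*c - 210) = -8 + (-210 - 79*c) = -218 - 79*c)
S(-71) + R(A, -77) = (-218 - 79*(-71)) + 4*39*(-77) = (-218 + 5609) - 12012 = 5391 - 12012 = -6621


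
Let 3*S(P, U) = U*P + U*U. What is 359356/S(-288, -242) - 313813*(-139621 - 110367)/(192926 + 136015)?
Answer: 81147463466947/340241715 ≈ 2.3850e+5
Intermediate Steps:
S(P, U) = U²/3 + P*U/3 (S(P, U) = (U*P + U*U)/3 = (P*U + U²)/3 = (U² + P*U)/3 = U²/3 + P*U/3)
359356/S(-288, -242) - 313813*(-139621 - 110367)/(192926 + 136015) = 359356/(((⅓)*(-242)*(-288 - 242))) - 313813*(-139621 - 110367)/(192926 + 136015) = 359356/(((⅓)*(-242)*(-530))) - 313813/(328941/(-249988)) = 359356/(128260/3) - 313813/(328941*(-1/249988)) = 359356*(3/128260) - 313813/(-328941/249988) = 269517/32065 - 313813*(-249988/328941) = 269517/32065 + 2530628524/10611 = 81147463466947/340241715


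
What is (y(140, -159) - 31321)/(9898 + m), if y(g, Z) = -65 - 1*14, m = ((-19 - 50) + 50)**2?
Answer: -31400/10259 ≈ -3.0607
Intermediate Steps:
m = 361 (m = (-69 + 50)**2 = (-19)**2 = 361)
y(g, Z) = -79 (y(g, Z) = -65 - 14 = -79)
(y(140, -159) - 31321)/(9898 + m) = (-79 - 31321)/(9898 + 361) = -31400/10259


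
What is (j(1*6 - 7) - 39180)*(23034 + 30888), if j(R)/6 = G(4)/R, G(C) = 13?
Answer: -2116869876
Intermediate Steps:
j(R) = 78/R (j(R) = 6*(13/R) = 78/R)
(j(1*6 - 7) - 39180)*(23034 + 30888) = (78/(1*6 - 7) - 39180)*(23034 + 30888) = (78/(6 - 7) - 39180)*53922 = (78/(-1) - 39180)*53922 = (78*(-1) - 39180)*53922 = (-78 - 39180)*53922 = -39258*53922 = -2116869876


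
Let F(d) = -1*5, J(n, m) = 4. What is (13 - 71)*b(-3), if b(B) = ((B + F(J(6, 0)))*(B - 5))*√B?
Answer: -3712*I*√3 ≈ -6429.4*I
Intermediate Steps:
F(d) = -5
b(B) = √B*(-5 + B)² (b(B) = ((B - 5)*(B - 5))*√B = ((-5 + B)*(-5 + B))*√B = (-5 + B)²*√B = √B*(-5 + B)²)
(13 - 71)*b(-3) = (13 - 71)*(√(-3)*(25 + (-3)² - 10*(-3))) = -58*I*√3*(25 + 9 + 30) = -58*I*√3*64 = -3712*I*√3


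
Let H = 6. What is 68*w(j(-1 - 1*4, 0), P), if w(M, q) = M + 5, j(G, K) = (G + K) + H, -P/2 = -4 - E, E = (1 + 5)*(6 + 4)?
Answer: 408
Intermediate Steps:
E = 60 (E = 6*10 = 60)
P = 128 (P = -2*(-4 - 1*60) = -2*(-4 - 60) = -2*(-64) = 128)
j(G, K) = 6 + G + K (j(G, K) = (G + K) + 6 = 6 + G + K)
w(M, q) = 5 + M
68*w(j(-1 - 1*4, 0), P) = 68*(5 + (6 + (-1 - 1*4) + 0)) = 68*(5 + (6 + (-1 - 4) + 0)) = 68*(5 + (6 - 5 + 0)) = 68*(5 + 1) = 68*6 = 408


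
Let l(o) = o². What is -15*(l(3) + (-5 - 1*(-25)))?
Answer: -435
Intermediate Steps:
-15*(l(3) + (-5 - 1*(-25))) = -15*(3² + (-5 - 1*(-25))) = -15*(9 + (-5 + 25)) = -15*(9 + 20) = -15*29 = -435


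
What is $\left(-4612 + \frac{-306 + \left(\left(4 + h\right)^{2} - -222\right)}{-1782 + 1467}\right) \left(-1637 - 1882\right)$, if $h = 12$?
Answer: $\frac{568104232}{35} \approx 1.6232 \cdot 10^{7}$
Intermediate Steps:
$\left(-4612 + \frac{-306 + \left(\left(4 + h\right)^{2} - -222\right)}{-1782 + 1467}\right) \left(-1637 - 1882\right) = \left(-4612 + \frac{-306 - \left(-222 - \left(4 + 12\right)^{2}\right)}{-1782 + 1467}\right) \left(-1637 - 1882\right) = \left(-4612 + \frac{-306 + \left(16^{2} + 222\right)}{-315}\right) \left(-3519\right) = \left(-4612 + \left(-306 + \left(256 + 222\right)\right) \left(- \frac{1}{315}\right)\right) \left(-3519\right) = \left(-4612 + \left(-306 + 478\right) \left(- \frac{1}{315}\right)\right) \left(-3519\right) = \left(-4612 + 172 \left(- \frac{1}{315}\right)\right) \left(-3519\right) = \left(-4612 - \frac{172}{315}\right) \left(-3519\right) = \left(- \frac{1452952}{315}\right) \left(-3519\right) = \frac{568104232}{35}$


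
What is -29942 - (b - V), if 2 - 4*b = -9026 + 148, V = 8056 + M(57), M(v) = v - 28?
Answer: -24077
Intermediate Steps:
M(v) = -28 + v
V = 8085 (V = 8056 + (-28 + 57) = 8056 + 29 = 8085)
b = 2220 (b = ½ - (-9026 + 148)/4 = ½ - ¼*(-8878) = ½ + 4439/2 = 2220)
-29942 - (b - V) = -29942 - (2220 - 1*8085) = -29942 - (2220 - 8085) = -29942 - 1*(-5865) = -29942 + 5865 = -24077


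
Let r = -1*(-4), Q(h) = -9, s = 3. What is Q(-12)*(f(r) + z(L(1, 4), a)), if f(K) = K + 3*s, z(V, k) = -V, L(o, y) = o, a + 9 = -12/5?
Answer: -108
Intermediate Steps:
a = -57/5 (a = -9 - 12/5 = -57/5 ≈ -11.400)
r = 4
f(K) = 9 + K (f(K) = K + 3*3 = K + 9 = 9 + K)
Q(-12)*(f(r) + z(L(1, 4), a)) = -9*((9 + 4) - 1*1) = -9*(13 - 1) = -9*12 = -108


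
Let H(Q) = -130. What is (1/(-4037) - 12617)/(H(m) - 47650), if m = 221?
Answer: 5093483/19288786 ≈ 0.26406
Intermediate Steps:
(1/(-4037) - 12617)/(H(m) - 47650) = (1/(-4037) - 12617)/(-130 - 47650) = (-1/4037 - 12617)/(-47780) = -50934830/4037*(-1/47780) = 5093483/19288786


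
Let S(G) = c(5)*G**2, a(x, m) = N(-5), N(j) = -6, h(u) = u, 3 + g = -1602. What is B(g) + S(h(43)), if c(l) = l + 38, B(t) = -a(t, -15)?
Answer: 79513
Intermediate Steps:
g = -1605 (g = -3 - 1602 = -1605)
a(x, m) = -6
B(t) = 6 (B(t) = -1*(-6) = 6)
c(l) = 38 + l
S(G) = 43*G**2 (S(G) = (38 + 5)*G**2 = 43*G**2)
B(g) + S(h(43)) = 6 + 43*43**2 = 6 + 43*1849 = 6 + 79507 = 79513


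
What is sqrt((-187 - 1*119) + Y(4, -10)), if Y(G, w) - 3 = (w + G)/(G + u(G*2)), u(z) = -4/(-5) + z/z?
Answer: I*sqrt(255693)/29 ≈ 17.437*I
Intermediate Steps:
u(z) = 9/5 (u(z) = -4*(-1/5) + 1 = 4/5 + 1 = 9/5)
Y(G, w) = 3 + (G + w)/(9/5 + G) (Y(G, w) = 3 + (w + G)/(G + 9/5) = 3 + (G + w)/(9/5 + G))
sqrt((-187 - 1*119) + Y(4, -10)) = sqrt((-187 - 1*119) + (27 + 5*(-10) + 20*4)/(9 + 5*4)) = sqrt((-187 - 119) + (27 - 50 + 80)/(9 + 20)) = sqrt(-306 + 57/29) = sqrt(-8817/29) = I*sqrt(255693)/29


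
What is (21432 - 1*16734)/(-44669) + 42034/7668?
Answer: 920796241/171260946 ≈ 5.3766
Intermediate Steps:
(21432 - 1*16734)/(-44669) + 42034/7668 = (21432 - 16734)*(-1/44669) + 42034*(1/7668) = 4698*(-1/44669) + 21017/3834 = -4698/44669 + 21017/3834 = 920796241/171260946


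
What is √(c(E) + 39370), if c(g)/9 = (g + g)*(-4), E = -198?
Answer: √53626 ≈ 231.57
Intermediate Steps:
c(g) = -72*g (c(g) = 9*((g + g)*(-4)) = 9*((2*g)*(-4)) = 9*(-8*g) = -72*g)
√(c(E) + 39370) = √(-72*(-198) + 39370) = √(14256 + 39370) = √53626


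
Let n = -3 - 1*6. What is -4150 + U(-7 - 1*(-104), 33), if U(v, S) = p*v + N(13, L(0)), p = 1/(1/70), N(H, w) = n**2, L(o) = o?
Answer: 2721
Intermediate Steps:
n = -9 (n = -3 - 6 = -9)
N(H, w) = 81 (N(H, w) = (-9)**2 = 81)
p = 70 (p = 1/(1/70) = 70)
U(v, S) = 81 + 70*v (U(v, S) = 70*v + 81 = 81 + 70*v)
-4150 + U(-7 - 1*(-104), 33) = -4150 + (81 + 70*(-7 - 1*(-104))) = -4150 + (81 + 70*(-7 + 104)) = -4150 + (81 + 70*97) = -4150 + (81 + 6790) = -4150 + 6871 = 2721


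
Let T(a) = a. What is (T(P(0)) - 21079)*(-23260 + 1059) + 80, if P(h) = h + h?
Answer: 467974959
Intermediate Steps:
P(h) = 2*h
(T(P(0)) - 21079)*(-23260 + 1059) + 80 = (2*0 - 21079)*(-23260 + 1059) + 80 = (0 - 21079)*(-22201) + 80 = -21079*(-22201) + 80 = 467974879 + 80 = 467974959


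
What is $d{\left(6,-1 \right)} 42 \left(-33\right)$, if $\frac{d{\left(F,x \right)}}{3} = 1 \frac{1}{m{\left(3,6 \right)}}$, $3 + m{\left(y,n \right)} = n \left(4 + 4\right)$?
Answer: $- \frac{462}{5} \approx -92.4$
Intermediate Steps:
$m{\left(y,n \right)} = -3 + 8 n$ ($m{\left(y,n \right)} = -3 + n \left(4 + 4\right) = -3 + n 8 = -3 + 8 n$)
$d{\left(F,x \right)} = \frac{1}{15}$ ($d{\left(F,x \right)} = 3 \cdot 1 \frac{1}{-3 + 8 \cdot 6} = 3 \cdot 1 \frac{1}{-3 + 48} = 3 \cdot 1 \cdot \frac{1}{45} = 3 \cdot \frac{1}{45} = \frac{1}{15}$)
$d{\left(6,-1 \right)} 42 \left(-33\right) = \frac{1}{15} \cdot 42 \left(-33\right) = \frac{14}{5} \left(-33\right) = - \frac{462}{5}$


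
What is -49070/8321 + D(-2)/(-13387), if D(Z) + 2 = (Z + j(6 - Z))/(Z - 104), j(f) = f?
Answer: -656882977/111393227 ≈ -5.8970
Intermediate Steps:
D(Z) = -2 + 6/(-104 + Z) (D(Z) = -2 + (Z + (6 - Z))/(Z - 104) = -2 + 6/(-104 + Z))
-49070/8321 + D(-2)/(-13387) = -49070/8321 + (2*(107 - 1*(-2))/(-104 - 2))/(-13387) = -49070*1/8321 + (2*(107 + 2)/(-106))*(-1/13387) = -49070/8321 + (2*(-1/106)*109)*(-1/13387) = -49070/8321 - 109/53*(-1/13387) = -49070/8321 + 109/709511 = -656882977/111393227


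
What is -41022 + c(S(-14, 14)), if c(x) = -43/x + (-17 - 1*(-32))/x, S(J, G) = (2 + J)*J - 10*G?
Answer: -41023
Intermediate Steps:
S(J, G) = -10*G + J*(2 + J) (S(J, G) = J*(2 + J) - 10*G = -10*G + J*(2 + J))
c(x) = -28/x (c(x) = -43/x + (-17 + 32)/x = -43/x + 15/x = -28/x)
-41022 + c(S(-14, 14)) = -41022 - 28/((-14)**2 - 10*14 + 2*(-14)) = -41022 - 28/(196 - 140 - 28) = -41022 - 28/28 = -41022 - 28*1/28 = -41022 - 1 = -41023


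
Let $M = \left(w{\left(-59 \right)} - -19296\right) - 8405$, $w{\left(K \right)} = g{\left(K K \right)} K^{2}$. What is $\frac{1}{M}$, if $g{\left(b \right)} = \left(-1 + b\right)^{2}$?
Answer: $\frac{1}{42156313291} \approx 2.3721 \cdot 10^{-11}$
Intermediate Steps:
$w{\left(K \right)} = K^{2} \left(-1 + K^{2}\right)^{2}$ ($w{\left(K \right)} = \left(-1 + K K\right)^{2} K^{2} = \left(-1 + K^{2}\right)^{2} K^{2} = K^{2} \left(-1 + K^{2}\right)^{2}$)
$M = 42156313291$ ($M = \left(\left(-59\right)^{2} \left(-1 + \left(-59\right)^{2}\right)^{2} - -19296\right) - 8405 = \left(3481 \left(-1 + 3481\right)^{2} + 19296\right) - 8405 = \left(3481 \cdot 3480^{2} + 19296\right) - 8405 = \left(3481 \cdot 12110400 + 19296\right) - 8405 = \left(42156302400 + 19296\right) - 8405 = 42156321696 - 8405 = 42156313291$)
$\frac{1}{M} = \frac{1}{42156313291}$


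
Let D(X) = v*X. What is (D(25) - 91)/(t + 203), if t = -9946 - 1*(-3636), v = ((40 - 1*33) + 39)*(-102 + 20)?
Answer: 94391/6107 ≈ 15.456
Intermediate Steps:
v = -3772 (v = ((40 - 33) + 39)*(-82) = (7 + 39)*(-82) = 46*(-82) = -3772)
t = -6310 (t = -9946 + 3636 = -6310)
D(X) = -3772*X
(D(25) - 91)/(t + 203) = (-3772*25 - 91)/(-6310 + 203) = (-94300 - 91)/(-6107) = -94391*(-1/6107) = 94391/6107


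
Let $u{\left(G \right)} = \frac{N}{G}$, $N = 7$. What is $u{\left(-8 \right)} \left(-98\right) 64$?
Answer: $5488$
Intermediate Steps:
$u{\left(G \right)} = \frac{7}{G}$
$u{\left(-8 \right)} \left(-98\right) 64 = \frac{7}{-8} \left(-98\right) 64 = 7 \left(- \frac{1}{8}\right) \left(-98\right) 64 = \left(- \frac{7}{8}\right) \left(-98\right) 64 = \frac{343}{4} \cdot 64 = 5488$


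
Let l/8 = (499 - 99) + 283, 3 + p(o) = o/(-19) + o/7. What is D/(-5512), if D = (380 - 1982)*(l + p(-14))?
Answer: 83091735/52364 ≈ 1586.8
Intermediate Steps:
p(o) = -3 + 12*o/133 (p(o) = -3 + (o/(-19) + o/7) = -3 + (o*(-1/19) + o*(⅐)) = -3 + (-o/19 + o/7) = -3 + 12*o/133)
l = 5464 (l = 8*((499 - 99) + 283) = 8*(400 + 283) = 8*683 = 5464)
D = -166183470/19 (D = (380 - 1982)*(5464 + (-3 + (12/133)*(-14))) = -1602*(5464 + (-3 - 24/19)) = -1602*(5464 - 81/19) = -1602*103735/19 = -166183470/19 ≈ -8.7465e+6)
D/(-5512) = -166183470/19/(-5512) = -166183470/19*(-1/5512) = 83091735/52364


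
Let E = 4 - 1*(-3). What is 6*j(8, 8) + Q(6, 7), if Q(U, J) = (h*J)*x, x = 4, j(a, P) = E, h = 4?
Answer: 154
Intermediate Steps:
E = 7 (E = 4 + 3 = 7)
j(a, P) = 7
Q(U, J) = 16*J (Q(U, J) = (4*J)*4 = 16*J)
6*j(8, 8) + Q(6, 7) = 6*7 + 16*7 = 42 + 112 = 154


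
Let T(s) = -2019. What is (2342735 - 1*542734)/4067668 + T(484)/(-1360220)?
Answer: 307076247739/691615420870 ≈ 0.44400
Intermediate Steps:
(2342735 - 1*542734)/4067668 + T(484)/(-1360220) = (2342735 - 1*542734)/4067668 - 2019/(-1360220) = (2342735 - 542734)*(1/4067668) - 2019*(-1/1360220) = 1800001*(1/4067668) + 2019/1360220 = 1800001/4067668 + 2019/1360220 = 307076247739/691615420870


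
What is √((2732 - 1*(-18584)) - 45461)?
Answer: I*√24145 ≈ 155.39*I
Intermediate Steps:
√((2732 - 1*(-18584)) - 45461) = √((2732 + 18584) - 45461) = √(21316 - 45461) = √(-24145) = I*√24145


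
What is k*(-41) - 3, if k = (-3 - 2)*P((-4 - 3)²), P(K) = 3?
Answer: 612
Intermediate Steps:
k = -15 (k = (-3 - 2)*3 = -5*3 = -15)
k*(-41) - 3 = -15*(-41) - 3 = 615 - 3 = 612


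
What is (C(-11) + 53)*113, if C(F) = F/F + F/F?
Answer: 6215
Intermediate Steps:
C(F) = 2 (C(F) = 1 + 1 = 2)
(C(-11) + 53)*113 = (2 + 53)*113 = 55*113 = 6215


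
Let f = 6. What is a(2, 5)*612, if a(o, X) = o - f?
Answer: -2448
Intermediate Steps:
a(o, X) = -6 + o (a(o, X) = o - 1*6 = o - 6 = -6 + o)
a(2, 5)*612 = (-6 + 2)*612 = -4*612 = -2448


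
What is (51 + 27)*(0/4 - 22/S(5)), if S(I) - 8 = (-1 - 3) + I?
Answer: -572/3 ≈ -190.67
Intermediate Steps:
S(I) = 4 + I (S(I) = 8 + ((-1 - 3) + I) = 8 + (-4 + I) = 4 + I)
(51 + 27)*(0/4 - 22/S(5)) = (51 + 27)*(0/4 - 22/(4 + 5)) = 78*(0*(¼) - 22/9) = 78*(0 - 22*⅑) = 78*(0 - 22/9) = 78*(-22/9) = -572/3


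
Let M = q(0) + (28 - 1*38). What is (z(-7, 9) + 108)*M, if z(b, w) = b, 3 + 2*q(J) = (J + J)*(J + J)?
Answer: -2323/2 ≈ -1161.5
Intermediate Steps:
q(J) = -3/2 + 2*J² (q(J) = -3/2 + ((J + J)*(J + J))/2 = -3/2 + ((2*J)*(2*J))/2 = -3/2 + (4*J²)/2 = -3/2 + 2*J²)
M = -23/2 (M = (-3/2 + 2*0²) + (28 - 1*38) = (-3/2 + 2*0) + (28 - 38) = (-3/2 + 0) - 10 = -3/2 - 10 = -23/2 ≈ -11.500)
(z(-7, 9) + 108)*M = (-7 + 108)*(-23/2) = 101*(-23/2) = -2323/2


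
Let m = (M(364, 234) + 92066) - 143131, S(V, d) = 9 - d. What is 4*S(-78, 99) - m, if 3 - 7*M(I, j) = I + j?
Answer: 50790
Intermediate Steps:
M(I, j) = 3/7 - I/7 - j/7 (M(I, j) = 3/7 - (I + j)/7 = 3/7 + (-I/7 - j/7) = 3/7 - I/7 - j/7)
m = -51150 (m = ((3/7 - ⅐*364 - ⅐*234) + 92066) - 143131 = ((3/7 - 52 - 234/7) + 92066) - 143131 = (-85 + 92066) - 143131 = 91981 - 143131 = -51150)
4*S(-78, 99) - m = 4*(9 - 1*99) - 1*(-51150) = 4*(9 - 99) + 51150 = 4*(-90) + 51150 = -360 + 51150 = 50790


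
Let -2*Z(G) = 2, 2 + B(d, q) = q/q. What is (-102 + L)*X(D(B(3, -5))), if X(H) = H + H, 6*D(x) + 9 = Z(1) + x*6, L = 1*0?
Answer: 544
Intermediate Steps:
L = 0
B(d, q) = -1 (B(d, q) = -2 + q/q = -2 + 1 = -1)
Z(G) = -1 (Z(G) = -1/2*2 = -1)
D(x) = -5/3 + x (D(x) = -3/2 + (-1 + x*6)/6 = -3/2 + (-1 + 6*x)/6 = -3/2 + (-1/6 + x) = -5/3 + x)
X(H) = 2*H
(-102 + L)*X(D(B(3, -5))) = (-102 + 0)*(2*(-5/3 - 1)) = -204*(-8)/3 = -102*(-16/3) = 544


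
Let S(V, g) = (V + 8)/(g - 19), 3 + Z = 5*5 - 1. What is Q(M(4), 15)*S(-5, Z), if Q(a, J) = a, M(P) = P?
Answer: 6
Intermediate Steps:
Z = 21 (Z = -3 + (5*5 - 1) = -3 + (25 - 1) = -3 + 24 = 21)
S(V, g) = (8 + V)/(-19 + g)
Q(M(4), 15)*S(-5, Z) = 4*((8 - 5)/(-19 + 21)) = 4*(3/2) = 6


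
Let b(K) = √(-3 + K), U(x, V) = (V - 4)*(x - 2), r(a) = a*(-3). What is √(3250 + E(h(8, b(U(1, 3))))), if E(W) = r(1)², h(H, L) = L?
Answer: √3259 ≈ 57.088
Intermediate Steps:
r(a) = -3*a
U(x, V) = (-4 + V)*(-2 + x)
E(W) = 9 (E(W) = (-3*1)² = (-3)² = 9)
√(3250 + E(h(8, b(U(1, 3))))) = √(3250 + 9) = √3259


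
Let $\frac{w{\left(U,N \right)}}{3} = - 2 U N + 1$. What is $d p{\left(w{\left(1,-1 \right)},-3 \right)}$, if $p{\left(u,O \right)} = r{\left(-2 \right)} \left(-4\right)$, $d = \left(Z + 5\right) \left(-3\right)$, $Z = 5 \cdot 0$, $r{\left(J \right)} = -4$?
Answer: $-240$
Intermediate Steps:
$Z = 0$
$w{\left(U,N \right)} = 3 - 6 N U$ ($w{\left(U,N \right)} = 3 \left(- 2 U N + 1\right) = 3 \left(- 2 N U + 1\right) = 3 \left(1 - 2 N U\right) = 3 - 6 N U$)
$d = -15$ ($d = \left(0 + 5\right) \left(-3\right) = 5 \left(-3\right) = -15$)
$p{\left(u,O \right)} = 16$ ($p{\left(u,O \right)} = \left(-4\right) \left(-4\right) = 16$)
$d p{\left(w{\left(1,-1 \right)},-3 \right)} = \left(-15\right) 16 = -240$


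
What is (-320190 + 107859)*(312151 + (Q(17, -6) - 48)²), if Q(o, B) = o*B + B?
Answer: -71446621197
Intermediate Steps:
Q(o, B) = B + B*o (Q(o, B) = B*o + B = B + B*o)
(-320190 + 107859)*(312151 + (Q(17, -6) - 48)²) = (-320190 + 107859)*(312151 + (-6*(1 + 17) - 48)²) = -212331*(312151 + (-6*18 - 48)²) = -212331*(312151 + (-108 - 48)²) = -212331*(312151 + (-156)²) = -212331*(312151 + 24336) = -212331*336487 = -71446621197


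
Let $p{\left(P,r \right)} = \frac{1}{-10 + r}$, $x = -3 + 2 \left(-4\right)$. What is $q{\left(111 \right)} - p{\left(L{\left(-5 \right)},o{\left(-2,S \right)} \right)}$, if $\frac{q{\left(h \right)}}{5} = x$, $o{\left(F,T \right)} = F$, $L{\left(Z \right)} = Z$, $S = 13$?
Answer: $- \frac{659}{12} \approx -54.917$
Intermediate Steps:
$x = -11$ ($x = -3 - 8 = -11$)
$q{\left(h \right)} = -55$ ($q{\left(h \right)} = 5 \left(-11\right) = -55$)
$q{\left(111 \right)} - p{\left(L{\left(-5 \right)},o{\left(-2,S \right)} \right)} = -55 - \frac{1}{-10 - 2} = -55 - \frac{1}{-12} = -55 - - \frac{1}{12} = -55 + \frac{1}{12} = - \frac{659}{12}$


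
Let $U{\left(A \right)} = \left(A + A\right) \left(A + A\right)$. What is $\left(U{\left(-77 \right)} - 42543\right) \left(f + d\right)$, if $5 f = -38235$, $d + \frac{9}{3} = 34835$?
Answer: $-511811995$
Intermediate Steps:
$d = 34832$ ($d = -3 + 34835 = 34832$)
$f = -7647$ ($f = \frac{1}{5} \left(-38235\right) = -7647$)
$U{\left(A \right)} = 4 A^{2}$ ($U{\left(A \right)} = 2 A 2 A = 4 A^{2}$)
$\left(U{\left(-77 \right)} - 42543\right) \left(f + d\right) = \left(4 \left(-77\right)^{2} - 42543\right) \left(-7647 + 34832\right) = \left(4 \cdot 5929 - 42543\right) 27185 = \left(23716 - 42543\right) 27185 = \left(-18827\right) 27185 = -511811995$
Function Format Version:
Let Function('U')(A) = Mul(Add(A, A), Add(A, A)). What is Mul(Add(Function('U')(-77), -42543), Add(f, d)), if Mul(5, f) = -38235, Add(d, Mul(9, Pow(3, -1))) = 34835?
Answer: -511811995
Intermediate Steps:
d = 34832 (d = Add(-3, 34835) = 34832)
f = -7647 (f = Mul(Rational(1, 5), -38235) = -7647)
Function('U')(A) = Mul(4, Pow(A, 2)) (Function('U')(A) = Mul(Mul(2, A), Mul(2, A)) = Mul(4, Pow(A, 2)))
Mul(Add(Function('U')(-77), -42543), Add(f, d)) = Mul(Add(Mul(4, Pow(-77, 2)), -42543), Add(-7647, 34832)) = Mul(Add(Mul(4, 5929), -42543), 27185) = Mul(Add(23716, -42543), 27185) = Mul(-18827, 27185) = -511811995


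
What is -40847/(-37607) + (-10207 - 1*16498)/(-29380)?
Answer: 440875959/220978732 ≈ 1.9951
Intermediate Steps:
-40847/(-37607) + (-10207 - 1*16498)/(-29380) = -40847*(-1/37607) + (-10207 - 16498)*(-1/29380) = 40847/37607 - 26705*(-1/29380) = 40847/37607 + 5341/5876 = 440875959/220978732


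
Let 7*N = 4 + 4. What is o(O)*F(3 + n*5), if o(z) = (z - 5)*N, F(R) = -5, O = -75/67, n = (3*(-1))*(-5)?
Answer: 16400/469 ≈ 34.968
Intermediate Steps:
n = 15 (n = -3*(-5) = 15)
O = -75/67 (O = -75*1/67 = -75/67 ≈ -1.1194)
N = 8/7 (N = (4 + 4)/7 = (1/7)*8 = 8/7 ≈ 1.1429)
o(z) = -40/7 + 8*z/7 (o(z) = (z - 5)*(8/7) = (-5 + z)*(8/7) = -40/7 + 8*z/7)
o(O)*F(3 + n*5) = (-40/7 + (8/7)*(-75/67))*(-5) = (-40/7 - 600/469)*(-5) = -3280/469*(-5) = 16400/469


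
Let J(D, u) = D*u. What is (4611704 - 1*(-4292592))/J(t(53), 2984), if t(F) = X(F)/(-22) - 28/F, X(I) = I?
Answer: -1297801142/1277525 ≈ -1015.9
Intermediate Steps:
t(F) = -28/F - F/22 (t(F) = F/(-22) - 28/F = F*(-1/22) - 28/F = -F/22 - 28/F = -28/F - F/22)
(4611704 - 1*(-4292592))/J(t(53), 2984) = (4611704 - 1*(-4292592))/(((-28/53 - 1/22*53)*2984)) = (4611704 + 4292592)/(((-28*1/53 - 53/22)*2984)) = 8904296/(((-28/53 - 53/22)*2984)) = 8904296/((-3425/1166*2984)) = 8904296/(-5110100/583) = 8904296*(-583/5110100) = -1297801142/1277525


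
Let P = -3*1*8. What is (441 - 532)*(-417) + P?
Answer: 37923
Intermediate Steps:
P = -24 (P = -3*8 = -24)
(441 - 532)*(-417) + P = (441 - 532)*(-417) - 24 = -91*(-417) - 24 = 37947 - 24 = 37923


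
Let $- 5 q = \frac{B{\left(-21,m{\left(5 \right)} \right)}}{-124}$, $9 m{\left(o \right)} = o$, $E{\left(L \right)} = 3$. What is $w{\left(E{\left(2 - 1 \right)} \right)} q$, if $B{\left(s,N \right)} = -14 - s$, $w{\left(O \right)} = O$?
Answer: $\frac{21}{620} \approx 0.033871$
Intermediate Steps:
$m{\left(o \right)} = \frac{o}{9}$
$q = \frac{7}{620}$ ($q = - \frac{\left(-14 - -21\right) \frac{1}{-124}}{5} = - \frac{\left(-14 + 21\right) \left(- \frac{1}{124}\right)}{5} = - \frac{7 \left(- \frac{1}{124}\right)}{5} = \left(- \frac{1}{5}\right) \left(- \frac{7}{124}\right) = \frac{7}{620} \approx 0.01129$)
$w{\left(E{\left(2 - 1 \right)} \right)} q = 3 \cdot \frac{7}{620} = \frac{21}{620}$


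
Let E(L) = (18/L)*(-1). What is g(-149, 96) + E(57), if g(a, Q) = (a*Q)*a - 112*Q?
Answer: 40290330/19 ≈ 2.1205e+6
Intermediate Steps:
g(a, Q) = -112*Q + Q*a² (g(a, Q) = (Q*a)*a - 112*Q = Q*a² - 112*Q = -112*Q + Q*a²)
E(L) = -18/L
g(-149, 96) + E(57) = 96*(-112 + (-149)²) - 18/57 = 96*(-112 + 22201) - 18*1/57 = 96*22089 - 6/19 = 2120544 - 6/19 = 40290330/19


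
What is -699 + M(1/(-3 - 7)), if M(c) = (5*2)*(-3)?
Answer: -729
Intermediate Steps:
M(c) = -30 (M(c) = 10*(-3) = -30)
-699 + M(1/(-3 - 7)) = -699 - 30 = -729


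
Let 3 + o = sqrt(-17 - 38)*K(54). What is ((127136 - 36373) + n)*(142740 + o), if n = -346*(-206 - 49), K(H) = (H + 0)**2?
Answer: 25548923841 + 521943588*I*sqrt(55) ≈ 2.5549e+10 + 3.8708e+9*I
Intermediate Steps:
K(H) = H**2
n = 88230 (n = -346*(-255) = 88230)
o = -3 + 2916*I*sqrt(55) (o = -3 + sqrt(-17 - 38)*54**2 = -3 + sqrt(-55)*2916 = -3 + (I*sqrt(55))*2916 = -3 + 2916*I*sqrt(55) ≈ -3.0 + 21626.0*I)
((127136 - 36373) + n)*(142740 + o) = ((127136 - 36373) + 88230)*(142740 + (-3 + 2916*I*sqrt(55))) = (90763 + 88230)*(142737 + 2916*I*sqrt(55)) = 178993*(142737 + 2916*I*sqrt(55)) = 25548923841 + 521943588*I*sqrt(55)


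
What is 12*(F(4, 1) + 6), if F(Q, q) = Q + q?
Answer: 132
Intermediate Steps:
12*(F(4, 1) + 6) = 12*((4 + 1) + 6) = 12*(5 + 6) = 12*11 = 132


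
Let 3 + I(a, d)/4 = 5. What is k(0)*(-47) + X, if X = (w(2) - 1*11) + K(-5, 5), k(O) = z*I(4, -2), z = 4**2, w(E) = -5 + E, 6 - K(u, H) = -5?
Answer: -6019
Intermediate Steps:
K(u, H) = 11 (K(u, H) = 6 - 1*(-5) = 6 + 5 = 11)
I(a, d) = 8 (I(a, d) = -12 + 4*5 = -12 + 20 = 8)
z = 16
k(O) = 128 (k(O) = 16*8 = 128)
X = -3 (X = ((-5 + 2) - 1*11) + 11 = (-3 - 11) + 11 = -14 + 11 = -3)
k(0)*(-47) + X = 128*(-47) - 3 = -6016 - 3 = -6019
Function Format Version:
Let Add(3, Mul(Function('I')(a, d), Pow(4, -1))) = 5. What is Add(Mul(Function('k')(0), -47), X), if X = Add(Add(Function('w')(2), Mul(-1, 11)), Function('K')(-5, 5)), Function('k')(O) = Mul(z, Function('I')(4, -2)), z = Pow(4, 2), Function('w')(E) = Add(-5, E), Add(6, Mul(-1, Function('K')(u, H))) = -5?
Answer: -6019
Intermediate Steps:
Function('K')(u, H) = 11 (Function('K')(u, H) = Add(6, Mul(-1, -5)) = Add(6, 5) = 11)
Function('I')(a, d) = 8 (Function('I')(a, d) = Add(-12, Mul(4, 5)) = Add(-12, 20) = 8)
z = 16
Function('k')(O) = 128 (Function('k')(O) = Mul(16, 8) = 128)
X = -3 (X = Add(Add(Add(-5, 2), Mul(-1, 11)), 11) = Add(Add(-3, -11), 11) = Add(-14, 11) = -3)
Add(Mul(Function('k')(0), -47), X) = Add(Mul(128, -47), -3) = Add(-6016, -3) = -6019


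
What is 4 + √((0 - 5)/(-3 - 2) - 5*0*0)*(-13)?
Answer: -9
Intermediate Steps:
4 + √((0 - 5)/(-3 - 2) - 5*0*0)*(-13) = 4 + √(-5/(-5) + 0*0)*(-13) = 4 + √(-5*(-⅕) + 0)*(-13) = 4 + √(1 + 0)*(-13) = 4 + √1*(-13) = 4 + 1*(-13) = 4 - 13 = -9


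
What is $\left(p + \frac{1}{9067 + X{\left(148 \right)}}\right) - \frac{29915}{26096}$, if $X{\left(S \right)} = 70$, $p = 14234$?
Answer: $\frac{3393669582309}{238439152} \approx 14233.0$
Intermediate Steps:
$\left(p + \frac{1}{9067 + X{\left(148 \right)}}\right) - \frac{29915}{26096} = \left(14234 + \frac{1}{9067 + 70}\right) - \frac{29915}{26096} = \left(14234 + \frac{1}{9137}\right) - \frac{29915}{26096} = \frac{130056059}{9137} - \frac{29915}{26096} = \frac{3393669582309}{238439152}$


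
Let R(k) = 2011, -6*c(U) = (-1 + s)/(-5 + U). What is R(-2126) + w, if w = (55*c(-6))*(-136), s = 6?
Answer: 4333/3 ≈ 1444.3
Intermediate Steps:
c(U) = -5/(6*(-5 + U)) (c(U) = -(-1 + 6)/(6*(-5 + U)) = -5/(6*(-5 + U)))
w = -1700/3 (w = (55*(-5/(-30 + 6*(-6))))*(-136) = (55*(-5/(-30 - 36)))*(-136) = (55*(-5/(-66)))*(-136) = (55*(-5*(-1/66)))*(-136) = (55*(5/66))*(-136) = (25/6)*(-136) = -1700/3 ≈ -566.67)
R(-2126) + w = 2011 - 1700/3 = 4333/3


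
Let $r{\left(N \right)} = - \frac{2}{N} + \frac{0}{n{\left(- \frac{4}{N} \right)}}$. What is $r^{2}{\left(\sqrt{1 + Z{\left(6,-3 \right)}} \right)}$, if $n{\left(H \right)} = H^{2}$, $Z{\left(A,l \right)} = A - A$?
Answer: $4$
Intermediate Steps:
$Z{\left(A,l \right)} = 0$
$r{\left(N \right)} = - \frac{2}{N}$ ($r{\left(N \right)} = - \frac{2}{N} + \frac{0}{\left(- \frac{4}{N}\right)^{2}} = - \frac{2}{N} + \frac{0}{16 \frac{1}{N^{2}}} = - \frac{2}{N} + 0 \frac{N^{2}}{16} = - \frac{2}{N} + 0 = - \frac{2}{N}$)
$r^{2}{\left(\sqrt{1 + Z{\left(6,-3 \right)}} \right)} = \left(- \frac{2}{\sqrt{1 + 0}}\right)^{2} = \left(- \frac{2}{\sqrt{1}}\right)^{2} = \left(- \frac{2}{1}\right)^{2} = \left(\left(-2\right) 1\right)^{2} = \left(-2\right)^{2} = 4$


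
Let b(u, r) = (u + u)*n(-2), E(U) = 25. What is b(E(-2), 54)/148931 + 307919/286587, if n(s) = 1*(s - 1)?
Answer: 45815696539/42681688497 ≈ 1.0734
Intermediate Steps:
n(s) = -1 + s (n(s) = 1*(-1 + s) = -1 + s)
b(u, r) = -6*u (b(u, r) = (u + u)*(-1 - 2) = (2*u)*(-3) = -6*u)
b(E(-2), 54)/148931 + 307919/286587 = -6*25/148931 + 307919/286587 = -150*1/148931 + 307919*(1/286587) = -150/148931 + 307919/286587 = 45815696539/42681688497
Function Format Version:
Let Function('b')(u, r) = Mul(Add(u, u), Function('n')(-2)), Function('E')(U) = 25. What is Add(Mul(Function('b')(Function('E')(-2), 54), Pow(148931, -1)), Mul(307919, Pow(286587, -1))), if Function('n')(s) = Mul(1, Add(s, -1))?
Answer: Rational(45815696539, 42681688497) ≈ 1.0734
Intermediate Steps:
Function('n')(s) = Add(-1, s) (Function('n')(s) = Mul(1, Add(-1, s)) = Add(-1, s))
Function('b')(u, r) = Mul(-6, u) (Function('b')(u, r) = Mul(Add(u, u), Add(-1, -2)) = Mul(Mul(2, u), -3) = Mul(-6, u))
Add(Mul(Function('b')(Function('E')(-2), 54), Pow(148931, -1)), Mul(307919, Pow(286587, -1))) = Add(Mul(Mul(-6, 25), Pow(148931, -1)), Mul(307919, Pow(286587, -1))) = Add(Mul(-150, Rational(1, 148931)), Mul(307919, Rational(1, 286587))) = Add(Rational(-150, 148931), Rational(307919, 286587)) = Rational(45815696539, 42681688497)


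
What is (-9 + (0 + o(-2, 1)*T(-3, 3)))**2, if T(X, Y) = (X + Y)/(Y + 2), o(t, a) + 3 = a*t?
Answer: 81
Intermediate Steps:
o(t, a) = -3 + a*t
T(X, Y) = (X + Y)/(2 + Y)
(-9 + (0 + o(-2, 1)*T(-3, 3)))**2 = (-9 + (0 + (-3 + 1*(-2))*((-3 + 3)/(2 + 3))))**2 = (-9 + (0 + (-3 - 2)*(0/5)))**2 = (-9 + (0 - 0))**2 = (-9 + (0 - 5*0))**2 = (-9 + (0 + 0))**2 = (-9 + 0)**2 = (-9)**2 = 81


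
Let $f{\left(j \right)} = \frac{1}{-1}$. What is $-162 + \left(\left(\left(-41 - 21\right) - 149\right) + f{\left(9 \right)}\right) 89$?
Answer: $-19030$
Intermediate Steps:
$f{\left(j \right)} = -1$
$-162 + \left(\left(\left(-41 - 21\right) - 149\right) + f{\left(9 \right)}\right) 89 = -162 + \left(\left(\left(-41 - 21\right) - 149\right) - 1\right) 89 = -162 + \left(\left(-62 - 149\right) - 1\right) 89 = -162 + \left(-211 - 1\right) 89 = -162 - 18868 = -19030$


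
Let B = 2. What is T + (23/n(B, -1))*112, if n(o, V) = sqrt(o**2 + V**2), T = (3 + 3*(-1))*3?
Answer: 2576*sqrt(5)/5 ≈ 1152.0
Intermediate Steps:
T = 0 (T = (3 - 3)*3 = 0*3 = 0)
n(o, V) = sqrt(V**2 + o**2)
T + (23/n(B, -1))*112 = 0 + (23/(sqrt((-1)**2 + 2**2)))*112 = 0 + (23/(sqrt(1 + 4)))*112 = 0 + (23/(sqrt(5)))*112 = 0 + (23*(sqrt(5)/5))*112 = 0 + (23*sqrt(5)/5)*112 = 0 + 2576*sqrt(5)/5 = 2576*sqrt(5)/5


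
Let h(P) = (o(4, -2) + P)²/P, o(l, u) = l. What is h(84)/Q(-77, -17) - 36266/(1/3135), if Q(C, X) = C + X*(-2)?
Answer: -102665602666/903 ≈ -1.1369e+8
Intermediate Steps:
Q(C, X) = C - 2*X
h(P) = (4 + P)²/P
h(84)/Q(-77, -17) - 36266/(1/3135) = ((4 + 84)²/84)/(-77 - 2*(-17)) - 36266/(1/3135) = ((1/84)*88²)/(-77 + 34) - 36266/1/3135 = ((1/84)*7744)/(-43) - 36266*3135 = (1936/21)*(-1/43) - 113693910 = -1936/903 - 113693910 = -102665602666/903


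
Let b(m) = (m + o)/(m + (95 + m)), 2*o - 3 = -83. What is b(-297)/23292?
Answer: 337/11622708 ≈ 2.8995e-5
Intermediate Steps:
o = -40 (o = 3/2 + (½)*(-83) = 3/2 - 83/2 = -40)
b(m) = (-40 + m)/(95 + 2*m) (b(m) = (m - 40)/(m + (95 + m)) = (-40 + m)/(95 + 2*m))
b(-297)/23292 = ((-40 - 297)/(95 + 2*(-297)))/23292 = (-337/(95 - 594))*(1/23292) = (-337/(-499))*(1/23292) = -1/499*(-337)*(1/23292) = (337/499)*(1/23292) = 337/11622708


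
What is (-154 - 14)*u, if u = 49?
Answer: -8232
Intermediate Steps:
(-154 - 14)*u = (-154 - 14)*49 = -168*49 = -8232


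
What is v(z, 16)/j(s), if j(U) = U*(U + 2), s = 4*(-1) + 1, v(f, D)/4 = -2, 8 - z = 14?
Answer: -8/3 ≈ -2.6667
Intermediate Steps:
z = -6 (z = 8 - 1*14 = 8 - 14 = -6)
v(f, D) = -8 (v(f, D) = 4*(-2) = -8)
s = -3 (s = -4 + 1 = -3)
j(U) = U*(2 + U)
v(z, 16)/j(s) = -8/(-3*(2 - 3)) = -8/(-3*(-1)) = -8/3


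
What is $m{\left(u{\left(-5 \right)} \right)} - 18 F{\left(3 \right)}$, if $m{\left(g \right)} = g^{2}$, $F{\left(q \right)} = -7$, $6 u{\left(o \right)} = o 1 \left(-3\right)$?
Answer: $\frac{529}{4} \approx 132.25$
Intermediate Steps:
$u{\left(o \right)} = - \frac{o}{2}$ ($u{\left(o \right)} = \frac{o 1 \left(-3\right)}{6} = \frac{o \left(-3\right)}{6} = \frac{\left(-3\right) o}{6} = - \frac{o}{2}$)
$m{\left(u{\left(-5 \right)} \right)} - 18 F{\left(3 \right)} = \left(\left(- \frac{1}{2}\right) \left(-5\right)\right)^{2} - -126 = \left(\frac{5}{2}\right)^{2} + 126 = \frac{25}{4} + 126 = \frac{529}{4}$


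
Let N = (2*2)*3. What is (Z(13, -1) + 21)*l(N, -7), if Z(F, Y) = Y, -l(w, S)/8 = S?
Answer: 1120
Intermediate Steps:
N = 12 (N = 4*3 = 12)
l(w, S) = -8*S
(Z(13, -1) + 21)*l(N, -7) = (-1 + 21)*(-8*(-7)) = 20*56 = 1120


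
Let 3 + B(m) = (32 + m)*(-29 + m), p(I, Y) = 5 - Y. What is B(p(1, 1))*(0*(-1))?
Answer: 0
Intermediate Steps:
B(m) = -3 + (-29 + m)*(32 + m) (B(m) = -3 + (32 + m)*(-29 + m) = -3 + (-29 + m)*(32 + m))
B(p(1, 1))*(0*(-1)) = (-931 + (5 - 1*1)² + 3*(5 - 1*1))*(0*(-1)) = (-931 + (5 - 1)² + 3*(5 - 1))*0 = (-931 + 4² + 3*4)*0 = (-931 + 16 + 12)*0 = -903*0 = 0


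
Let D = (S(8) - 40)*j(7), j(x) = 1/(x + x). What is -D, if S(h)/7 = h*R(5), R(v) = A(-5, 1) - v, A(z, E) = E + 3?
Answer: 48/7 ≈ 6.8571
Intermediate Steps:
A(z, E) = 3 + E
R(v) = 4 - v (R(v) = (3 + 1) - v = 4 - v)
S(h) = -7*h (S(h) = 7*(h*(4 - 1*5)) = 7*(h*(4 - 5)) = 7*(h*(-1)) = 7*(-h) = -7*h)
j(x) = 1/(2*x)
D = -48/7 (D = (-7*8 - 40)*((1/2)/7) = (-56 - 40)*((1/2)*(1/7)) = -96*1/14 = -48/7 ≈ -6.8571)
-D = -1*(-48/7) = 48/7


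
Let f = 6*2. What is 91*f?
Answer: 1092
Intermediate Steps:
f = 12
91*f = 91*12 = 1092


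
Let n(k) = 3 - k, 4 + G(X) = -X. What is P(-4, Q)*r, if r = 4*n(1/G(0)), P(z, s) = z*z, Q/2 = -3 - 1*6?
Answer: 208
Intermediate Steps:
Q = -18 (Q = 2*(-3 - 1*6) = 2*(-3 - 6) = 2*(-9) = -18)
G(X) = -4 - X
P(z, s) = z²
r = 13 (r = 4*(3 - 1/(-4 - 1*0)) = 4*(3 - 1/(-4 + 0)) = 4*(3 - 1/(-4)) = 4*(3 - 1*(-¼)) = 4*(3 + ¼) = 4*(13/4) = 13)
P(-4, Q)*r = (-4)²*13 = 16*13 = 208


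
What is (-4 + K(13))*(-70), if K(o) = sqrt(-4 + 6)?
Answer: 280 - 70*sqrt(2) ≈ 181.01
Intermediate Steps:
K(o) = sqrt(2)
(-4 + K(13))*(-70) = (-4 + sqrt(2))*(-70) = 280 - 70*sqrt(2)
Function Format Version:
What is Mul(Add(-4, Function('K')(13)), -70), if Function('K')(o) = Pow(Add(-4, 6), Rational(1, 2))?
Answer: Add(280, Mul(-70, Pow(2, Rational(1, 2)))) ≈ 181.01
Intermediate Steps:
Function('K')(o) = Pow(2, Rational(1, 2))
Mul(Add(-4, Function('K')(13)), -70) = Mul(Add(-4, Pow(2, Rational(1, 2))), -70) = Add(280, Mul(-70, Pow(2, Rational(1, 2))))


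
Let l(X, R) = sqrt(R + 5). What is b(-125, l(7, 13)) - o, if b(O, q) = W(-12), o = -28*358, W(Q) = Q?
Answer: 10012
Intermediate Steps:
l(X, R) = sqrt(5 + R)
o = -10024
b(O, q) = -12
b(-125, l(7, 13)) - o = -12 - 1*(-10024) = -12 + 10024 = 10012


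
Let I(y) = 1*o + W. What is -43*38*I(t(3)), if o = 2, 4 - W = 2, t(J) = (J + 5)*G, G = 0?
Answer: -6536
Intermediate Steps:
t(J) = 0 (t(J) = (J + 5)*0 = (5 + J)*0 = 0)
W = 2 (W = 4 - 1*2 = 4 - 2 = 2)
I(y) = 4 (I(y) = 1*2 + 2 = 2 + 2 = 4)
-43*38*I(t(3)) = -43*38*4 = -1634*4 = -1*6536 = -6536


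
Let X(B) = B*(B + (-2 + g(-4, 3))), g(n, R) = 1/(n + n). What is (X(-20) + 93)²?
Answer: 1147041/4 ≈ 2.8676e+5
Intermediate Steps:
g(n, R) = 1/(2*n)
X(B) = B*(-17/8 + B) (X(B) = B*(B + (-2 + (½)/(-4))) = B*(B + (-2 + (½)*(-¼))) = B*(B + (-2 - ⅛)) = B*(B - 17/8) = B*(-17/8 + B))
(X(-20) + 93)² = ((⅛)*(-20)*(-17 + 8*(-20)) + 93)² = ((⅛)*(-20)*(-17 - 160) + 93)² = ((⅛)*(-20)*(-177) + 93)² = (885/2 + 93)² = (1071/2)² = 1147041/4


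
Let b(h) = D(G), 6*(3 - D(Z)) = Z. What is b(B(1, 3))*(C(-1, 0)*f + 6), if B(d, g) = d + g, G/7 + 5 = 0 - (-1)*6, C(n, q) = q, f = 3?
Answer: 11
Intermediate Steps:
G = 7 (G = -35 + 7*(0 - (-1)*6) = -35 + 7*(0 - 1*(-6)) = -35 + 7*(0 + 6) = -35 + 7*6 = -35 + 42 = 7)
D(Z) = 3 - Z/6
b(h) = 11/6 (b(h) = 3 - ⅙*7 = 3 - 7/6 = 11/6)
b(B(1, 3))*(C(-1, 0)*f + 6) = 11*(0*3 + 6)/6 = 11*(0 + 6)/6 = (11/6)*6 = 11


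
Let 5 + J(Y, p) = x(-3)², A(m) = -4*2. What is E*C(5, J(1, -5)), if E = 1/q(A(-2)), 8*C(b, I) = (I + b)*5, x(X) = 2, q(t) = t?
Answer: -5/16 ≈ -0.31250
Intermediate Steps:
A(m) = -8
J(Y, p) = -1 (J(Y, p) = -5 + 2² = -5 + 4 = -1)
C(b, I) = 5*I/8 + 5*b/8 (C(b, I) = ((I + b)*5)/8 = (5*I + 5*b)/8 = 5*I/8 + 5*b/8)
E = -⅛ (E = 1/(-8) = -⅛ ≈ -0.12500)
E*C(5, J(1, -5)) = -((5/8)*(-1) + (5/8)*5)/8 = -(-5/8 + 25/8)/8 = -⅛*5/2 = -5/16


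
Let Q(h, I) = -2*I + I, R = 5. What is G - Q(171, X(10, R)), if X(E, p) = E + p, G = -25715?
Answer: -25700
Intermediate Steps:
Q(h, I) = -I
G - Q(171, X(10, R)) = -25715 - (-1)*(10 + 5) = -25715 - (-1)*15 = -25715 - 1*(-15) = -25715 + 15 = -25700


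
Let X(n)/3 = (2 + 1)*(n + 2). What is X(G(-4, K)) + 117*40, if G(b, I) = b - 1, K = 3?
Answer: 4653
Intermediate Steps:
G(b, I) = -1 + b
X(n) = 18 + 9*n (X(n) = 3*((2 + 1)*(n + 2)) = 3*(3*(2 + n)) = 3*(6 + 3*n) = 18 + 9*n)
X(G(-4, K)) + 117*40 = (18 + 9*(-1 - 4)) + 117*40 = (18 + 9*(-5)) + 4680 = (18 - 45) + 4680 = -27 + 4680 = 4653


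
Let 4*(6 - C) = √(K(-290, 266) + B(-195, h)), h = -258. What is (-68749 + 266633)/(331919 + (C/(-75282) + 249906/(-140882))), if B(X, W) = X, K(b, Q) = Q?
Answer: 29552469490985000065433100004608/49569311801145984756886979032585 - 295673801886982694112*√71/49569311801145984756886979032585 ≈ 0.59618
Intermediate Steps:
C = 6 - √71/4 (C = 6 - √(266 - 195)/4 = 6 - √71/4 ≈ 3.8935)
(-68749 + 266633)/(331919 + (C/(-75282) + 249906/(-140882))) = (-68749 + 266633)/(331919 + ((6 - √71/4)/(-75282) + 249906/(-140882))) = 197884/(331919 + ((6 - √71/4)*(-1/75282) + 249906*(-1/140882))) = 197884/(331919 + ((-1/12547 + √71/301128) - 124953/70441)) = 197884/(331919 + (-1567855732/883823227 + √71/301128)) = 197884/(293356153826881/883823227 + √71/301128)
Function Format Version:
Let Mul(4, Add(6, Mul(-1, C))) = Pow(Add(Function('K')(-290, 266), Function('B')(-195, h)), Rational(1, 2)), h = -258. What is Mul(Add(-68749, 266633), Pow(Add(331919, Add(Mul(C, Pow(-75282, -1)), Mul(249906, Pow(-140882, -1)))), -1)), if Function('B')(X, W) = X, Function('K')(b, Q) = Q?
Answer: Add(Rational(29552469490985000065433100004608, 49569311801145984756886979032585), Mul(Rational(-295673801886982694112, 49569311801145984756886979032585), Pow(71, Rational(1, 2)))) ≈ 0.59618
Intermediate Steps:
C = Add(6, Mul(Rational(-1, 4), Pow(71, Rational(1, 2)))) (C = Add(6, Mul(Rational(-1, 4), Pow(Add(266, -195), Rational(1, 2)))) = Add(6, Mul(Rational(-1, 4), Pow(71, Rational(1, 2)))) ≈ 3.8935)
Mul(Add(-68749, 266633), Pow(Add(331919, Add(Mul(C, Pow(-75282, -1)), Mul(249906, Pow(-140882, -1)))), -1)) = Mul(Add(-68749, 266633), Pow(Add(331919, Add(Mul(Add(6, Mul(Rational(-1, 4), Pow(71, Rational(1, 2)))), Pow(-75282, -1)), Mul(249906, Pow(-140882, -1)))), -1)) = Mul(197884, Pow(Add(331919, Add(Mul(Add(6, Mul(Rational(-1, 4), Pow(71, Rational(1, 2)))), Rational(-1, 75282)), Mul(249906, Rational(-1, 140882)))), -1)) = Mul(197884, Pow(Add(331919, Add(Add(Rational(-1, 12547), Mul(Rational(1, 301128), Pow(71, Rational(1, 2)))), Rational(-124953, 70441))), -1)) = Mul(197884, Pow(Add(331919, Add(Rational(-1567855732, 883823227), Mul(Rational(1, 301128), Pow(71, Rational(1, 2))))), -1)) = Mul(197884, Pow(Add(Rational(293356153826881, 883823227), Mul(Rational(1, 301128), Pow(71, Rational(1, 2)))), -1))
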